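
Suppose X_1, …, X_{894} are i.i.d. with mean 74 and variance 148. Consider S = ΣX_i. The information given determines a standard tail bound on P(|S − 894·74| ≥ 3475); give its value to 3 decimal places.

0.011

With mean and variance of each term known, Chebyshev's inequality bounds the deviation of the sum (or sample mean).
Var(S) = n·Var(X_i) = 894·148 = 132312.
Chebyshev: P(|S − 894·74| ≥ 3475) ≤ Var(S)/3475² = 132312/12075625 = 0.0110.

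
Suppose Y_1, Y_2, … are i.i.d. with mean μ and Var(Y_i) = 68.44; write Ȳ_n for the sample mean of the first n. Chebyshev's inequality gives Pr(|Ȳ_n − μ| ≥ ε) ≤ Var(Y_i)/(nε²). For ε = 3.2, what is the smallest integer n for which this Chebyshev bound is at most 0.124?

Require 68.44/(n·3.2²) ≤ 0.124, i.e. n ≥ 68.44/(0.124·3.2²) = 53.900.
The smallest integer n is 54.

54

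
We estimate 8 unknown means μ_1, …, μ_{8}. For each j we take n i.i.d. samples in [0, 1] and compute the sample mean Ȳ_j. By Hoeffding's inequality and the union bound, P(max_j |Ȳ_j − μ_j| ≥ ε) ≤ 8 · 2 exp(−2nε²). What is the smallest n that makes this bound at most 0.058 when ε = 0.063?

708

Need 2·8·exp(−2nε²) ≤ 0.058, i.e. exp(−2nε²) ≤ 0.058/16.
So 2nε² ≥ ln(16/0.058) = 5.619901.
Hence n ≥ 5.619901/(2·0.063²) = 707.974.
The smallest integer n is 708.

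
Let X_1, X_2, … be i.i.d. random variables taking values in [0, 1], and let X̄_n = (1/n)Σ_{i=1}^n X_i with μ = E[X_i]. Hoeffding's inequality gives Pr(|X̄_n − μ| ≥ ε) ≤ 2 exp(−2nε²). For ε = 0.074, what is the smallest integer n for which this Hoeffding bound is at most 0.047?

343

Require 2·exp(−2nε²) ≤ 0.047, i.e. 2nε² ≥ ln(2/0.047) = 3.750755.
So n ≥ 3.750755 / (2·0.074²) = 342.472.
The smallest integer n is 343.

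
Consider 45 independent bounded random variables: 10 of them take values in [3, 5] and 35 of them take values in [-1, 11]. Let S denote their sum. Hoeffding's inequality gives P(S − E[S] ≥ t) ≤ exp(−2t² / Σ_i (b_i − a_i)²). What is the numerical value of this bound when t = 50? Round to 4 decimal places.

Σ(b_i − a_i)² = 10·2² + 35·12² = 5080.
Exponent = 2·50² / 5080 = 0.98425.
Bound = exp(−0.98425) = 0.37372.

0.3737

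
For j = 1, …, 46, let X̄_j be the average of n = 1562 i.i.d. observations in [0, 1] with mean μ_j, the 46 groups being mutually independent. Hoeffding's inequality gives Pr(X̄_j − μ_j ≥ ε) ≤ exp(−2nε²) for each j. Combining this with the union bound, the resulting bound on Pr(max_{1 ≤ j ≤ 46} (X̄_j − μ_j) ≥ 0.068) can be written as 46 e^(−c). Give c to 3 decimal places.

Union bound over the 46 events: Pr(max_{1 ≤ j ≤ 46} (X̄_j − μ_j) ≥ 0.068) ≤ 46·exp(−2nε²) = 46 exp(−2·1562·0.068²).
So c = 2·1562·0.068² = 14.4454.

14.445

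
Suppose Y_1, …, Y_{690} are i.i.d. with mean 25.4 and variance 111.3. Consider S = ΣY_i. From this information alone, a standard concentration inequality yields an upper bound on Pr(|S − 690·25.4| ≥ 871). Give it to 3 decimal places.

With mean and variance of each term known, Chebyshev's inequality bounds the deviation of the sum (or sample mean).
Var(S) = n·Var(Y_i) = 690·111.3 = 76797.
Chebyshev: Pr(|S − 690·25.4| ≥ 871) ≤ Var(S)/871² = 76797/758641 = 0.1012.

0.101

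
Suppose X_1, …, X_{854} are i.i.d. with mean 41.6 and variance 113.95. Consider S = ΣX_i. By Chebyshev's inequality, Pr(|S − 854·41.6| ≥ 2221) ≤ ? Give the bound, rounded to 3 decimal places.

0.020

Var(S) = n·Var(X_i) = 854·113.95 = 97313.3.
Chebyshev: Pr(|S − 854·41.6| ≥ 2221) ≤ Var(S)/2221² = 97313.3/4932841 = 0.0197.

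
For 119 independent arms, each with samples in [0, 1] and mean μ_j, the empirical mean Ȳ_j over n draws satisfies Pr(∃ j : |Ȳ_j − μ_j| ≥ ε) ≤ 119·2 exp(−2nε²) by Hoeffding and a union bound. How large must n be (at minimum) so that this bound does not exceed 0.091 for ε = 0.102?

Need 2·119·exp(−2nε²) ≤ 0.091, i.e. exp(−2nε²) ≤ 0.091/238.
So 2nε² ≥ ln(238/0.091) = 7.869166.
Hence n ≥ 7.869166/(2·0.102²) = 378.180.
The smallest integer n is 379.

379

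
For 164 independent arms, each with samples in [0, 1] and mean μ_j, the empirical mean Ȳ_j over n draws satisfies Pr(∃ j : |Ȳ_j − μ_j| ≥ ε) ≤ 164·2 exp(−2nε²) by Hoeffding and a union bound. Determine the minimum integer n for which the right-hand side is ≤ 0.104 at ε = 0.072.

778

Need 2·164·exp(−2nε²) ≤ 0.104, i.e. exp(−2nε²) ≤ 0.104/328.
So 2nε² ≥ ln(328/0.104) = 8.056378.
Hence n ≥ 8.056378/(2·0.072²) = 777.043.
The smallest integer n is 778.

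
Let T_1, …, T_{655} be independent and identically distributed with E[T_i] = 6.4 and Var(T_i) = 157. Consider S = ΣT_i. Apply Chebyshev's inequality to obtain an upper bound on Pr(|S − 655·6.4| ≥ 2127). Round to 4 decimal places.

0.0227

Var(S) = n·Var(T_i) = 655·157 = 102835.
Chebyshev: Pr(|S − 655·6.4| ≥ 2127) ≤ Var(S)/2127² = 102835/4524129 = 0.0227.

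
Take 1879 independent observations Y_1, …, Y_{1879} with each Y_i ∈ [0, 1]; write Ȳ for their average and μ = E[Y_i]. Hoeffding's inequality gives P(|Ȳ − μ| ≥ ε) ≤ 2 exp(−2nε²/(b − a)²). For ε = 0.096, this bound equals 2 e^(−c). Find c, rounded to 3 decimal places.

c = 2nε²/(b − a)² = 2·1879·0.096² / 1² = 34.6337.

34.634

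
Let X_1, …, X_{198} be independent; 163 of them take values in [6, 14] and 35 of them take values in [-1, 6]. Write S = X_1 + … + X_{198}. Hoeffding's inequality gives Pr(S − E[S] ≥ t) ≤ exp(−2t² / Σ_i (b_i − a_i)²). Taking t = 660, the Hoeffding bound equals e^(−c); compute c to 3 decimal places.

71.721

Σ(b_i − a_i)² = 163·8² + 35·7² = 12147.
c = 2t² / 12147 = 2·660² / 12147 = 71.7214.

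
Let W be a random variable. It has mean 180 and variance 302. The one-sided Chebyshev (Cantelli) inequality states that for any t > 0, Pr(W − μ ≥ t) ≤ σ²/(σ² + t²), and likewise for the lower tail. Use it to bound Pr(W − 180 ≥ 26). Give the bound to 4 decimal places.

Here σ² = 302 and t = 26, so σ² + t² = 978.
Cantelli's bound: 302/978 = 0.3088.

0.3088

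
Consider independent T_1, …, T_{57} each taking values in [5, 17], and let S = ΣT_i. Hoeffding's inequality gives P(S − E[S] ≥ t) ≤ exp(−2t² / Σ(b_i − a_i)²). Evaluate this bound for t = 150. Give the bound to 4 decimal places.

0.0042

Σ(b_i − a_i)² = 57·(12)² = 8208.
Exponent = 2·150²/8208 = 5.4825.
Bound = exp(−5.4825) = 0.00416.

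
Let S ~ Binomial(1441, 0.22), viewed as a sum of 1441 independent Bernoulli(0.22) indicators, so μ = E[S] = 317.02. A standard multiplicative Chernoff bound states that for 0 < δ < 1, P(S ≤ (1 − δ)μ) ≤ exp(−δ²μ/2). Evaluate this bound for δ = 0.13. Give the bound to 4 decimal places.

0.0686

Exponent = δ²μ/2 = 0.13²·317.02/2 = 2.6788.
Bound = exp(−2.6788) = 0.06864.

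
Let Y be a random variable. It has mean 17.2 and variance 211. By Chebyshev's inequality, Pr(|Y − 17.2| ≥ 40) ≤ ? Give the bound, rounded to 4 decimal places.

0.1319

Chebyshev: Pr(|Y − μ| ≥ t) ≤ Var(Y)/t².
Bound = 211 / 1600 = 0.1319.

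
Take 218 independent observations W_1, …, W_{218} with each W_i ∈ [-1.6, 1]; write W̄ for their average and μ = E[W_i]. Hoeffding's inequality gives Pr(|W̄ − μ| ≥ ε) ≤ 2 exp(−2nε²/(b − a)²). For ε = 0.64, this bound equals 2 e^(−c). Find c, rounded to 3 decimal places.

26.418

c = 2nε²/(b − a)² = 2·218·0.64² / 2.6² = 26.4180.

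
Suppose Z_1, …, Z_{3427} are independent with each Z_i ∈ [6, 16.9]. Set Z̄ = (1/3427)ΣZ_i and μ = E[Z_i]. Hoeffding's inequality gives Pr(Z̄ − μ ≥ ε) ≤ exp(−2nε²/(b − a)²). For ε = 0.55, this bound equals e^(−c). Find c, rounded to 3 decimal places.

c = 2nε²/(b − a)² = 2·3427·0.55² / 10.9² = 17.4508.

17.451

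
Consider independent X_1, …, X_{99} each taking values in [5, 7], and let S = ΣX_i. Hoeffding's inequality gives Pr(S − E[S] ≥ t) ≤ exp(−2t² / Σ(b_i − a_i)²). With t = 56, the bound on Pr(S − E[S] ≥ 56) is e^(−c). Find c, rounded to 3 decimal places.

15.838

Σ(b_i − a_i)² = 99·(2)² = 396.
c = 2t²/396 = 2·56²/396 = 15.8384.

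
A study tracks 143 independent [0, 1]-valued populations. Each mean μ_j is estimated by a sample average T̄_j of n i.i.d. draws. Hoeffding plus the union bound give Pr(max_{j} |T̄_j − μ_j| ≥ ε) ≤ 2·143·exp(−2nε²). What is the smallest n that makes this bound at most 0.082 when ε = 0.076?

707

Need 2·143·exp(−2nε²) ≤ 0.082, i.e. exp(−2nε²) ≤ 0.082/286.
So 2nε² ≥ ln(286/0.082) = 8.157028.
Hence n ≥ 8.157028/(2·0.076²) = 706.114.
The smallest integer n is 707.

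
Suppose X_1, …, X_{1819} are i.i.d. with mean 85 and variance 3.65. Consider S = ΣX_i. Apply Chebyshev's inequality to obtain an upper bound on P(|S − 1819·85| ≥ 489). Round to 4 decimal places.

0.0278

Var(S) = n·Var(X_i) = 1819·3.65 = 6639.35.
Chebyshev: P(|S − 1819·85| ≥ 489) ≤ Var(S)/489² = 6639.35/239121 = 0.0278.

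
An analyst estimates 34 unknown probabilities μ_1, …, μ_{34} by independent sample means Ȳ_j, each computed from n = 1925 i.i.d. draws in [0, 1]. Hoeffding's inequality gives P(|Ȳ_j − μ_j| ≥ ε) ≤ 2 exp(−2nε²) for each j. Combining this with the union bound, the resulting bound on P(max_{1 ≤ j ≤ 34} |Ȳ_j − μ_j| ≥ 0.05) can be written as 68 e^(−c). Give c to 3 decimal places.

Union bound over the 34 events: P(max_{1 ≤ j ≤ 34} |Ȳ_j − μ_j| ≥ 0.05) ≤ 34·2·exp(−2nε²) = 68 exp(−2·1925·0.05²).
So c = 2·1925·0.05² = 9.6250.

9.625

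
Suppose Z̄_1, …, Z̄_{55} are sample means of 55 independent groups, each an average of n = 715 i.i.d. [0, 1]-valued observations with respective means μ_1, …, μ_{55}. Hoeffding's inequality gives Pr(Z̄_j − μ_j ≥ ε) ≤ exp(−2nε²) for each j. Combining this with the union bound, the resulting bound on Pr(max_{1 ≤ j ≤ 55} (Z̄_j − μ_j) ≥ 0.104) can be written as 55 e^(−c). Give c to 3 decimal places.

Union bound over the 55 events: Pr(max_{1 ≤ j ≤ 55} (Z̄_j − μ_j) ≥ 0.104) ≤ 55·exp(−2nε²) = 55 exp(−2·715·0.104²).
So c = 2·715·0.104² = 15.4669.

15.467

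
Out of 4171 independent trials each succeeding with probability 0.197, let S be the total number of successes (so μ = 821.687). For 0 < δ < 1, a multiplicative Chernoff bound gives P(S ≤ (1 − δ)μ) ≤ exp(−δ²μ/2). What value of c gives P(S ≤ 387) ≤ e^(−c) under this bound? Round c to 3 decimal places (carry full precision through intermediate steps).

Write 387 = (1 − δ)μ, so δ = 1 − 387/821.687 = 0.5290177…
Then the exponent is δ²μ/2 = (μ − 387)²/(2μ) = 114.978567.

114.979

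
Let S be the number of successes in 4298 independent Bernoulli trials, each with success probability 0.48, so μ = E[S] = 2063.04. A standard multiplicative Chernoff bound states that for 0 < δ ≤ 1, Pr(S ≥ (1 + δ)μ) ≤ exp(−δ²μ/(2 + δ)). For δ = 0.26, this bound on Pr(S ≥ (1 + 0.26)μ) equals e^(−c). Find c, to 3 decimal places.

c = δ²μ/(2 + δ) = 0.26²·2063.04/(2 + 0.26) = 61.7086.

61.709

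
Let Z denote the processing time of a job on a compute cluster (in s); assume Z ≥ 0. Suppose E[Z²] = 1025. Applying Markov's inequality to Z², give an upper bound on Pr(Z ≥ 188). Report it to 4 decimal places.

0.0290

Since Z ≥ 0, the event {Z ≥ 188} is the same as {Z² ≥ 35344}.
Markov's inequality applied to Z² gives Pr(Z² ≥ 35344) ≤ E[Z²]/35344 = 1025/35344 = 0.0290.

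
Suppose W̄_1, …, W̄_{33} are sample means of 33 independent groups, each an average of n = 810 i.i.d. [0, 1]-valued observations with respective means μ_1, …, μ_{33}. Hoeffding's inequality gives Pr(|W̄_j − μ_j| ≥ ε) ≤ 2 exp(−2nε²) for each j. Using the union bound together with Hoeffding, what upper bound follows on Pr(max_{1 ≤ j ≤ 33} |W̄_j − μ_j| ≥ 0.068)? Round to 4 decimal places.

Per-experiment Hoeffding bound: 2·exp(−2·810·0.068²) = 2·exp(−7.49088) = 0.0011163.
Union bound over 33 events: 33·0.0011163 = 0.03684.

0.0368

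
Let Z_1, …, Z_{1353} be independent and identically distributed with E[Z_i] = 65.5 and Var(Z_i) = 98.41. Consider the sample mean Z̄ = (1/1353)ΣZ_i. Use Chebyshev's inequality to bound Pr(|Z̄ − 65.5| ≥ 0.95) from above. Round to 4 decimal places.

Var(Z̄) = Var(Z_i)/n = 98.41/1353 = 0.072735.
Chebyshev: Pr(|Z̄ − 65.5| ≥ 0.95) ≤ Var(Z̄)/(0.95)² = 98.41/(1353·0.95²) = 0.0806.

0.0806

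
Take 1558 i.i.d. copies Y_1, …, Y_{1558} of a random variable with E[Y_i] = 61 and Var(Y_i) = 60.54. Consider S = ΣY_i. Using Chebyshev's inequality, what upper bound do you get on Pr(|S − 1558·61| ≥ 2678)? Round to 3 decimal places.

Var(S) = n·Var(Y_i) = 1558·60.54 = 94321.32.
Chebyshev: Pr(|S − 1558·61| ≥ 2678) ≤ Var(S)/2678² = 94321.32/7171684 = 0.0132.

0.013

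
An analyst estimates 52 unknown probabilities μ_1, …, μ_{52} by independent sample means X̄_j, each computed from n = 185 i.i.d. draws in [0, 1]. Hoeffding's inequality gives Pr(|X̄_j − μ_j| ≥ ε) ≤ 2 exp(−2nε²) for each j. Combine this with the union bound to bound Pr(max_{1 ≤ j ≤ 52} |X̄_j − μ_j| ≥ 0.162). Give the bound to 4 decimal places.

0.0063

Per-experiment Hoeffding bound: 2·exp(−2·185·0.162²) = 2·exp(−9.71028) = 0.00012131.
Union bound over 52 events: 52·0.00012131 = 0.00631.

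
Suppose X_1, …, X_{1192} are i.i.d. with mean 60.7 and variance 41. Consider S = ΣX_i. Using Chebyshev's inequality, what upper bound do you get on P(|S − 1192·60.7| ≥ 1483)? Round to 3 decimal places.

0.022

Var(S) = n·Var(X_i) = 1192·41 = 48872.
Chebyshev: P(|S − 1192·60.7| ≥ 1483) ≤ Var(S)/1483² = 48872/2199289 = 0.0222.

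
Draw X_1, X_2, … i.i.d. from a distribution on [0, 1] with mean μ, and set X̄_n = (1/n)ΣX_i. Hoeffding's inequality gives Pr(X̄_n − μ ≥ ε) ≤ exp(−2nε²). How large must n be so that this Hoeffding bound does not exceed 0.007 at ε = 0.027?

Require exp(−2nε²) ≤ 0.007, i.e. 2nε² ≥ ln(1/0.007) = 4.961845.
So n ≥ 4.961845 / (2·0.027²) = 3403.186.
The smallest integer n is 3404.

3404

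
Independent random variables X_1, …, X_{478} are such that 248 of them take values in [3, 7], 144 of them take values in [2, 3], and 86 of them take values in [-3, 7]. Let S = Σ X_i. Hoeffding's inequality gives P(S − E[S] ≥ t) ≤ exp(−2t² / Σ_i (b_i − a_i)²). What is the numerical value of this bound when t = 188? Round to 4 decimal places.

0.0038

Σ(b_i − a_i)² = 248·4² + 144·1² + 86·10² = 12712.
Exponent = 2·188² / 12712 = 5.56073.
Bound = exp(−5.56073) = 0.00385.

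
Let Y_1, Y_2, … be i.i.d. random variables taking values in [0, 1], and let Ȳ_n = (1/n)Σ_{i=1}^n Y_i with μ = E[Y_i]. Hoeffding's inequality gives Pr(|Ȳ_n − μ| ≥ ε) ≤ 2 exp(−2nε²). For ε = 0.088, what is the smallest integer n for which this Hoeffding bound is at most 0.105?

191

Require 2·exp(−2nε²) ≤ 0.105, i.e. 2nε² ≥ ln(2/0.105) = 2.946942.
So n ≥ 2.946942 / (2·0.088²) = 190.273.
The smallest integer n is 191.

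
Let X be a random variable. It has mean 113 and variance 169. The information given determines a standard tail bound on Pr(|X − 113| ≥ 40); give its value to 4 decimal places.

Mean and variance are known, so Chebyshev's inequality applies.
Chebyshev: Pr(|X − μ| ≥ t) ≤ Var(X)/t².
Bound = 169 / 1600 = 0.1056.

0.1056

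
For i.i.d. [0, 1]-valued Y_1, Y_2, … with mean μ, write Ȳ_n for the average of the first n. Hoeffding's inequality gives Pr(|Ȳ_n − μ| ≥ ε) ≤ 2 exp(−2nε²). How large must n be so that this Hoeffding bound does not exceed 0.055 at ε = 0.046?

Require 2·exp(−2nε²) ≤ 0.055, i.e. 2nε² ≥ ln(2/0.055) = 3.593569.
So n ≥ 3.593569 / (2·0.046²) = 849.142.
The smallest integer n is 850.

850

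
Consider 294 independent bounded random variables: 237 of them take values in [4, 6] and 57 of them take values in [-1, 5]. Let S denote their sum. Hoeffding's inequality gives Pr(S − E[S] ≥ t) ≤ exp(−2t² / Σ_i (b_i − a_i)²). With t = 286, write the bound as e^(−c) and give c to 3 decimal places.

54.531

Σ(b_i − a_i)² = 237·2² + 57·6² = 3000.
c = 2t² / 3000 = 2·286² / 3000 = 54.5307.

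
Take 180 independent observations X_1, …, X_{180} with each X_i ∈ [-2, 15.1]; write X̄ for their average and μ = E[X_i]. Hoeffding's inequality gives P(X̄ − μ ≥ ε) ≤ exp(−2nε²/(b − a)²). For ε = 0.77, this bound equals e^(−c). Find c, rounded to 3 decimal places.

c = 2nε²/(b − a)² = 2·180·0.77² / 17.1² = 0.7299.

0.730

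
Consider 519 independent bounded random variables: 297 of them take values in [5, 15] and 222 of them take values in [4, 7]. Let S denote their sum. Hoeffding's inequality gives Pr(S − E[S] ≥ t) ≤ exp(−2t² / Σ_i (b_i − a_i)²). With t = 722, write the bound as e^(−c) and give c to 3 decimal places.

Σ(b_i − a_i)² = 297·10² + 222·3² = 31698.
c = 2t² / 31698 = 2·722² / 31698 = 32.8907.

32.891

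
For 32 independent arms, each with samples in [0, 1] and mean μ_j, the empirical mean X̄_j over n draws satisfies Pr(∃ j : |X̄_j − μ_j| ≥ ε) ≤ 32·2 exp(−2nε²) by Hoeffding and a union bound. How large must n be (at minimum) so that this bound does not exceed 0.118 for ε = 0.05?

Need 2·32·exp(−2nε²) ≤ 0.118, i.e. exp(−2nε²) ≤ 0.118/64.
So 2nε² ≥ ln(64/0.118) = 6.295954.
Hence n ≥ 6.295954/(2·0.05²) = 1259.191.
The smallest integer n is 1260.

1260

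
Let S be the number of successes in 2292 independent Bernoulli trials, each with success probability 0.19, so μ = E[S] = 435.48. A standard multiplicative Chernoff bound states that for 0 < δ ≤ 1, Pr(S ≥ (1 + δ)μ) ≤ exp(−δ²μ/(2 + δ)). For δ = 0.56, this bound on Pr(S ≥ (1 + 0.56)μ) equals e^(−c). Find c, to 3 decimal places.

c = δ²μ/(2 + δ) = 0.56²·435.48/(2 + 0.56) = 53.3463.

53.346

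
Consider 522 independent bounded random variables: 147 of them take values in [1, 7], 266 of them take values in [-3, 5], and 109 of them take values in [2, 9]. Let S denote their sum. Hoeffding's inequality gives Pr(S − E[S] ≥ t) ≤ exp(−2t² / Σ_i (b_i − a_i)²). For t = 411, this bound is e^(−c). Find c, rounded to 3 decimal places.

12.215

Σ(b_i − a_i)² = 147·6² + 266·8² + 109·7² = 27657.
c = 2t² / 27657 = 2·411² / 27657 = 12.2154.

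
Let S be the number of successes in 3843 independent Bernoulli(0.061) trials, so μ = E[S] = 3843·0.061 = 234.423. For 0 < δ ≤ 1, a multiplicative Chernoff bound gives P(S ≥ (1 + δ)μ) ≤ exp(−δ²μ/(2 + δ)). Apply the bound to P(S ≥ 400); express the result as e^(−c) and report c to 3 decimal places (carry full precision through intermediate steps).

Write 400 = (1 + δ)μ, so δ = 400/234.423 − 1 = 0.7063172…
Then the exponent is δ²μ/(2 + δ) = (400 − μ)² / (μ·(2 + δ)) = 43.213665.

43.214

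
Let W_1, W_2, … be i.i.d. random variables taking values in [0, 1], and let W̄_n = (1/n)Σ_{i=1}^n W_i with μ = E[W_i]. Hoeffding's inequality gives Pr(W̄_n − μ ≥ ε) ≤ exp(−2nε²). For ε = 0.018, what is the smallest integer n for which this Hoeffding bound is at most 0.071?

Require exp(−2nε²) ≤ 0.071, i.e. 2nε² ≥ ln(1/0.071) = 2.645075.
So n ≥ 2.645075 / (2·0.018²) = 4081.906.
The smallest integer n is 4082.

4082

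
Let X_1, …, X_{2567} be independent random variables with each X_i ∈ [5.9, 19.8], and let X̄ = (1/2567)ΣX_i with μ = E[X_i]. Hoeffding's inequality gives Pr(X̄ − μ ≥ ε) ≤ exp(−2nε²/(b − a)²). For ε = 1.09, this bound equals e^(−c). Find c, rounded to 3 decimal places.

c = 2nε²/(b − a)² = 2·2567·1.09² / 13.9² = 31.5703.

31.570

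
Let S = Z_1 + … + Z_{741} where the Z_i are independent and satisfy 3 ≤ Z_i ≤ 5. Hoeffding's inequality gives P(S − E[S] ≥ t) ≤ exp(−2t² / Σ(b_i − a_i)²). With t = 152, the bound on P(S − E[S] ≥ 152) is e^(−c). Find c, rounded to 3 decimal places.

Σ(b_i − a_i)² = 741·(2)² = 2964.
c = 2t²/2964 = 2·152²/2964 = 15.5897.

15.590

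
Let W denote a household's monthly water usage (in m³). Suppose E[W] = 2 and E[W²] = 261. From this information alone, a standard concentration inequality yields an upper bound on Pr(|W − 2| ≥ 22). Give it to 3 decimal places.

The first two moments determine the variance, so Chebyshev's inequality is the sharpest standard bound available.
Var(W) = E[W²] − (E[W])² = 261 − 4 = 257.
Chebyshev's inequality: Pr(|W − μ| ≥ t) ≤ Var(W)/t² = 257/484 = 0.5310.

0.531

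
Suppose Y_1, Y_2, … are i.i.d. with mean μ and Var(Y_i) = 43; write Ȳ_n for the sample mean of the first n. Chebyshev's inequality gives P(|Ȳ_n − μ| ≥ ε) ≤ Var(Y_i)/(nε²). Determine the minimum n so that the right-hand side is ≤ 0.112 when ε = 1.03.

362

Require 43/(n·1.03²) ≤ 0.112, i.e. n ≥ 43/(0.112·1.03²) = 361.890.
The smallest integer n is 362.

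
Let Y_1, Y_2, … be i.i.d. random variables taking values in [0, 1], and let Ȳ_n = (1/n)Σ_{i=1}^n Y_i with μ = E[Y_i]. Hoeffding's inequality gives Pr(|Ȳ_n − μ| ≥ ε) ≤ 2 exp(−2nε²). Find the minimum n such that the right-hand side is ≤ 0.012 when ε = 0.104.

237

Require 2·exp(−2nε²) ≤ 0.012, i.e. 2nε² ≥ ln(2/0.012) = 5.115996.
So n ≥ 5.115996 / (2·0.104²) = 236.501.
The smallest integer n is 237.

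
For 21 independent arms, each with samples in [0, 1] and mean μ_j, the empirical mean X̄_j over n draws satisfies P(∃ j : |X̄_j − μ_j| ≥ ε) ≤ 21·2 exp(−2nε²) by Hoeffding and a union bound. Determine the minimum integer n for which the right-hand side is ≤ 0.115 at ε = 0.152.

128

Need 2·21·exp(−2nε²) ≤ 0.115, i.e. exp(−2nε²) ≤ 0.115/42.
So 2nε² ≥ ln(42/0.115) = 5.900493.
Hence n ≥ 5.900493/(2·0.152²) = 127.694.
The smallest integer n is 128.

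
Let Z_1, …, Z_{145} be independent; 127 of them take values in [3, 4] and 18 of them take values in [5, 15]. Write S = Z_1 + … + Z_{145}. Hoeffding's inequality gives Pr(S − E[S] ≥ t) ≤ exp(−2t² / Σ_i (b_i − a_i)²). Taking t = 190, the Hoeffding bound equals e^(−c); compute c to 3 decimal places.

37.468

Σ(b_i − a_i)² = 127·1² + 18·10² = 1927.
c = 2t² / 1927 = 2·190² / 1927 = 37.4676.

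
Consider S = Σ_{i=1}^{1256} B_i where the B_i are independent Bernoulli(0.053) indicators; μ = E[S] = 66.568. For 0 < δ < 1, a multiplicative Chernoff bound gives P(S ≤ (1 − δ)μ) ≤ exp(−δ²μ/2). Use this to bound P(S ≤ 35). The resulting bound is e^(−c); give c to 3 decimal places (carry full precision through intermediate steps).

Write 35 = (1 − δ)μ, so δ = 1 − 35/66.568 = 0.4742218…
Then the exponent is δ²μ/2 = (μ − 35)²/(2μ) = 7.485118.

7.485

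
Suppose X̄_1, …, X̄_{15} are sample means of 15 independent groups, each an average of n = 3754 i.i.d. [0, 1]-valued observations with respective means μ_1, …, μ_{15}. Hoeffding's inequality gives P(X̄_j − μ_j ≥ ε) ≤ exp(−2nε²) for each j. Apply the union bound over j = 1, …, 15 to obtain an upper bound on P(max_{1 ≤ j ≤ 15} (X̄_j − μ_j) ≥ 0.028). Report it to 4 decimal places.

0.0417

Per-experiment Hoeffding bound: exp(−2·3754·0.028²) = exp(−5.88627) = 0.0027773.
Union bound over 15 events: 15·0.0027773 = 0.04166.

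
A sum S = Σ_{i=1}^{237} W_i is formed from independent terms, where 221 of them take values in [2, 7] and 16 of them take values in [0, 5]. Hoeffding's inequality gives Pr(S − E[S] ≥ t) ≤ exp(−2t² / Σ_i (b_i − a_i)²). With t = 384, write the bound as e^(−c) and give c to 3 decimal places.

49.774

Σ(b_i − a_i)² = 221·5² + 16·5² = 5925.
c = 2t² / 5925 = 2·384² / 5925 = 49.7742.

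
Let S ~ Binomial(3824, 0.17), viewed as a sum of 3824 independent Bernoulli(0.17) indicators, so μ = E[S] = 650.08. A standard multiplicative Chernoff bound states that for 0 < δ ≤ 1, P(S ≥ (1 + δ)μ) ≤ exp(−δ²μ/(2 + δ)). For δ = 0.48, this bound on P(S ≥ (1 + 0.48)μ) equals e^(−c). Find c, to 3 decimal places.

60.395

c = δ²μ/(2 + δ) = 0.48²·650.08/(2 + 0.48) = 60.3945.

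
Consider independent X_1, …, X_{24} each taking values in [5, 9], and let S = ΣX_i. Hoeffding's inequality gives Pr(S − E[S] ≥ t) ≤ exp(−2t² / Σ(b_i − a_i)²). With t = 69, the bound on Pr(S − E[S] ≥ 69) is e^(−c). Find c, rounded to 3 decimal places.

Σ(b_i − a_i)² = 24·(4)² = 384.
c = 2t²/384 = 2·69²/384 = 24.7969.

24.797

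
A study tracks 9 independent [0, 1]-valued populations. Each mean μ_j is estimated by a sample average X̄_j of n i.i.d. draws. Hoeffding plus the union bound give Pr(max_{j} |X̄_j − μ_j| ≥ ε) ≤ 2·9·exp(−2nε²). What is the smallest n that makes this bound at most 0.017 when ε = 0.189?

Need 2·9·exp(−2nε²) ≤ 0.017, i.e. exp(−2nε²) ≤ 0.017/18.
So 2nε² ≥ ln(18/0.017) = 6.964914.
Hence n ≥ 6.964914/(2·0.189²) = 97.490.
The smallest integer n is 98.

98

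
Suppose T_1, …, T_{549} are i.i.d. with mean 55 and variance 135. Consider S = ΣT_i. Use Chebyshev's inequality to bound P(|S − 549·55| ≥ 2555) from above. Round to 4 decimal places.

0.0114

Var(S) = n·Var(T_i) = 549·135 = 74115.
Chebyshev: P(|S − 549·55| ≥ 2555) ≤ Var(S)/2555² = 74115/6528025 = 0.0114.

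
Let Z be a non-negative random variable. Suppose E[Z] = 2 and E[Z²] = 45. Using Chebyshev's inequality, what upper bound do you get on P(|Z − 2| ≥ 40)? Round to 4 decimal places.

0.0256

Var(Z) = E[Z²] − (E[Z])² = 45 − 4 = 41.
Chebyshev's inequality: P(|Z − μ| ≥ t) ≤ Var(Z)/t² = 41/1600 = 0.0256.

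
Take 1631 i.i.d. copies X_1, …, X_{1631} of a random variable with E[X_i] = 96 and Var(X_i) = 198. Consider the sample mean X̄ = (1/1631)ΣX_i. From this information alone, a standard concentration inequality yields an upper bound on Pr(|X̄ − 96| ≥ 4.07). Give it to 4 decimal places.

0.0073

With mean and variance of each term known, Chebyshev's inequality bounds the deviation of the sum (or sample mean).
Var(X̄) = Var(X_i)/n = 198/1631 = 0.1214.
Chebyshev: Pr(|X̄ − 96| ≥ 4.07) ≤ Var(X̄)/(4.07)² = 198/(1631·4.07²) = 0.0073.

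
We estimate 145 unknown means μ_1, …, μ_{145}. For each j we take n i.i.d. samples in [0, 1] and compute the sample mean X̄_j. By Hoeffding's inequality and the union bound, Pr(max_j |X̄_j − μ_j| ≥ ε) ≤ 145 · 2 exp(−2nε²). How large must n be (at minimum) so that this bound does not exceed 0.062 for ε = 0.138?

Need 2·145·exp(−2nε²) ≤ 0.062, i.e. exp(−2nε²) ≤ 0.062/290.
So 2nε² ≥ ln(290/0.062) = 8.450502.
Hence n ≥ 8.450502/(2·0.138²) = 221.868.
The smallest integer n is 222.

222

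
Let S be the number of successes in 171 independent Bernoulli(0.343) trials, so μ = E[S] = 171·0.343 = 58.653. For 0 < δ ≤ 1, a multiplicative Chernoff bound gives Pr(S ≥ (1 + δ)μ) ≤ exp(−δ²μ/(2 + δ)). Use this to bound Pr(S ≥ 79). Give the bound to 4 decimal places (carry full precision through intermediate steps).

Write 79 = (1 + δ)μ, so δ = 79/58.653 − 1 = 0.3469047…
Then the exponent is δ²μ/(2 + δ) = (79 − μ)² / (μ·(2 + δ)) = 3.007565.
Bound = exp(−3.007565) = 0.04941.

0.0494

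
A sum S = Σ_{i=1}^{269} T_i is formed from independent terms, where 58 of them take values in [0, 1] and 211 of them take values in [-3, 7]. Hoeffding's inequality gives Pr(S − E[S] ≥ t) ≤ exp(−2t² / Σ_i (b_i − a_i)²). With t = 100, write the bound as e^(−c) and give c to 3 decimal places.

Σ(b_i − a_i)² = 58·1² + 211·10² = 21158.
c = 2t² / 21158 = 2·100² / 21158 = 0.9453.

0.945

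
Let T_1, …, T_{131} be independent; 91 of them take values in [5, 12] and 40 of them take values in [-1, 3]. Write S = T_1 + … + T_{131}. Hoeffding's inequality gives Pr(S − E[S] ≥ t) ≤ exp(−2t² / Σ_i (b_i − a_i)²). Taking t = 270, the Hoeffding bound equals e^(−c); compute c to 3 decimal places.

Σ(b_i − a_i)² = 91·7² + 40·4² = 5099.
c = 2t² / 5099 = 2·270² / 5099 = 28.5938.

28.594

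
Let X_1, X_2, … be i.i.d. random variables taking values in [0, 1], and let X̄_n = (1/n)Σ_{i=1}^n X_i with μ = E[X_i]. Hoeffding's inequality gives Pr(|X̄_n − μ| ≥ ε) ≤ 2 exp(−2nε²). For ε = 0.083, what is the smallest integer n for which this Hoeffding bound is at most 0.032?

301

Require 2·exp(−2nε²) ≤ 0.032, i.e. 2nε² ≥ ln(2/0.032) = 4.135167.
So n ≥ 4.135167 / (2·0.083²) = 300.128.
The smallest integer n is 301.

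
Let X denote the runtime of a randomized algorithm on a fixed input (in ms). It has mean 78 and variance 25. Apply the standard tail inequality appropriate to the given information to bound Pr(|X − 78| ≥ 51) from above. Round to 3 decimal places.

Mean and variance are known, so Chebyshev's inequality applies.
Chebyshev: Pr(|X − μ| ≥ t) ≤ Var(X)/t².
Bound = 25 / 2601 = 0.0096.

0.010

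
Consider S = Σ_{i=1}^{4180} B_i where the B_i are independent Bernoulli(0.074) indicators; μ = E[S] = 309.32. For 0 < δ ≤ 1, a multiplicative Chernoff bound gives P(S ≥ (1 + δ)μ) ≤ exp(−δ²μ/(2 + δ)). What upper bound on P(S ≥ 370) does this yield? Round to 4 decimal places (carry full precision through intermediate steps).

Write 370 = (1 + δ)μ, so δ = 370/309.32 − 1 = 0.1961722…
Then the exponent is δ²μ/(2 + δ) = (370 − μ)² / (μ·(2 + δ)) = 5.420218.
Bound = exp(−5.420218) = 0.00443.

0.0044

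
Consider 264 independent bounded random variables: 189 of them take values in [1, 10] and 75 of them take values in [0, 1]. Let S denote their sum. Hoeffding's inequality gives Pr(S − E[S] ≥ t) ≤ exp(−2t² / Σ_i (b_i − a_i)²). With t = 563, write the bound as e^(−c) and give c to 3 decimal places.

41.208

Σ(b_i − a_i)² = 189·9² + 75·1² = 15384.
c = 2t² / 15384 = 2·563² / 15384 = 41.2076.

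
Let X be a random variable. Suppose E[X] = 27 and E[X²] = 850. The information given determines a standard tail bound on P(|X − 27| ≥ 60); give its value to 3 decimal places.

The first two moments determine the variance, so Chebyshev's inequality is the sharpest standard bound available.
Var(X) = E[X²] − (E[X])² = 850 − 729 = 121.
Chebyshev's inequality: P(|X − μ| ≥ t) ≤ Var(X)/t² = 121/3600 = 0.0336.

0.034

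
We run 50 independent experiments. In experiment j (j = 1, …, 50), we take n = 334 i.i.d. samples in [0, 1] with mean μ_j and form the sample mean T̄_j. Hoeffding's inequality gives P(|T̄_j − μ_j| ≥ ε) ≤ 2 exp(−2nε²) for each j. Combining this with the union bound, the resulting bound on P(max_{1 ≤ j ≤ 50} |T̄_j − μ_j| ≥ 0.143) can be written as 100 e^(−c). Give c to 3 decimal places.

Union bound over the 50 events: P(max_{1 ≤ j ≤ 50} |T̄_j − μ_j| ≥ 0.143) ≤ 50·2·exp(−2nε²) = 100 exp(−2·334·0.143²).
So c = 2·334·0.143² = 13.6599.

13.660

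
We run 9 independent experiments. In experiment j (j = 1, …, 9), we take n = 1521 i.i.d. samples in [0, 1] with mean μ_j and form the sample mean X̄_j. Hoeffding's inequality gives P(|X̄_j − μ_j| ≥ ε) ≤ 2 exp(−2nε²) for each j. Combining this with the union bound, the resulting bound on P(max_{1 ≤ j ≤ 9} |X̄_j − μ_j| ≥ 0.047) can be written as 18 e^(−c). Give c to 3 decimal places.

Union bound over the 9 events: P(max_{1 ≤ j ≤ 9} |X̄_j − μ_j| ≥ 0.047) ≤ 9·2·exp(−2nε²) = 18 exp(−2·1521·0.047²).
So c = 2·1521·0.047² = 6.7198.

6.720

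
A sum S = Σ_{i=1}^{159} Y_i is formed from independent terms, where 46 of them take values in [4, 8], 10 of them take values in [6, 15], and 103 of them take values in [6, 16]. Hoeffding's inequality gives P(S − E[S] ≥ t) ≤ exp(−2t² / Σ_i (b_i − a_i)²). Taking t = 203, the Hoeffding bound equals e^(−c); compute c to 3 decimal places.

6.957

Σ(b_i − a_i)² = 46·4² + 10·9² + 103·10² = 11846.
c = 2t² / 11846 = 2·203² / 11846 = 6.9575.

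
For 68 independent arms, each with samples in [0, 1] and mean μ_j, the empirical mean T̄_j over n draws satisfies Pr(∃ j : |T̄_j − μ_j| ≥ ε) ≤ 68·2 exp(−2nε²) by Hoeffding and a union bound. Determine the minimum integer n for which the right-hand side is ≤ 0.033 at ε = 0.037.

Need 2·68·exp(−2nε²) ≤ 0.033, i.e. exp(−2nε²) ≤ 0.033/136.
So 2nε² ≥ ln(136/0.033) = 8.323903.
Hence n ≥ 8.323903/(2·0.037²) = 3040.140.
The smallest integer n is 3041.

3041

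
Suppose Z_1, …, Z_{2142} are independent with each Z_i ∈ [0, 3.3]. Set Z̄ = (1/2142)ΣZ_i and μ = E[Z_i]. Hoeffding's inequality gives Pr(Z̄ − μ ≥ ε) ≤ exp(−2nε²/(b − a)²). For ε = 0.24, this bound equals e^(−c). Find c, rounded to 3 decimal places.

22.659

c = 2nε²/(b − a)² = 2·2142·0.24² / 3.3² = 22.6592.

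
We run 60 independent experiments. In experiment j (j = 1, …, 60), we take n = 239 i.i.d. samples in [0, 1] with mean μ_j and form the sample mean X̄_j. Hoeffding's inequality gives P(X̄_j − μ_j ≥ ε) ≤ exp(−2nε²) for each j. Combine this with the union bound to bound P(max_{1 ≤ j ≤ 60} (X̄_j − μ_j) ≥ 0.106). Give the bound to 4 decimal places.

0.2790

Per-experiment Hoeffding bound: exp(−2·239·0.106²) = exp(−5.37081) = 0.0046504.
Union bound over 60 events: 60·0.0046504 = 0.27902.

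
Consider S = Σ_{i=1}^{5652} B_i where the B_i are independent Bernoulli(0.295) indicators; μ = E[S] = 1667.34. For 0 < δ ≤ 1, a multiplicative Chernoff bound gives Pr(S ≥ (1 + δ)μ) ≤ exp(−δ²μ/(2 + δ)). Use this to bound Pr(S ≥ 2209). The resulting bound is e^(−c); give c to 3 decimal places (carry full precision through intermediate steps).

Write 2209 = (1 + δ)μ, so δ = 2209/1667.34 − 1 = 0.3248648…
Then the exponent is δ²μ/(2 + δ) = (2209 − μ)² / (μ·(2 + δ)) = 75.688808.

75.689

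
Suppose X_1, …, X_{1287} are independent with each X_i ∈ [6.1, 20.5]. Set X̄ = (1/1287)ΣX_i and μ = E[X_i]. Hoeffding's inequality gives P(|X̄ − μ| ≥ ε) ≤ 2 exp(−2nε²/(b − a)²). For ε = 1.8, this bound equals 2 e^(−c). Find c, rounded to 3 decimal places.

c = 2nε²/(b − a)² = 2·1287·1.8² / 14.4² = 40.2188.

40.219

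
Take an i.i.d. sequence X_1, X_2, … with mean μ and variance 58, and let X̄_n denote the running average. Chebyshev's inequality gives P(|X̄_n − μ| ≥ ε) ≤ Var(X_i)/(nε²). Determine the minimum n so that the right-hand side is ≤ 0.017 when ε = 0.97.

3627

Require 58/(n·0.97²) ≤ 0.017, i.e. n ≥ 58/(0.017·0.97²) = 3626.065.
The smallest integer n is 3627.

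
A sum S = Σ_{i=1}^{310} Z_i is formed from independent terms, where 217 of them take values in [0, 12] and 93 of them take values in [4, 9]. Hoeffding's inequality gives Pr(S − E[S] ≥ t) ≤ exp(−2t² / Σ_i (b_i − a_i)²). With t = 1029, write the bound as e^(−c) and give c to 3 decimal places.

Σ(b_i − a_i)² = 217·12² + 93·5² = 33573.
c = 2t² / 33573 = 2·1029² / 33573 = 63.0769.

63.077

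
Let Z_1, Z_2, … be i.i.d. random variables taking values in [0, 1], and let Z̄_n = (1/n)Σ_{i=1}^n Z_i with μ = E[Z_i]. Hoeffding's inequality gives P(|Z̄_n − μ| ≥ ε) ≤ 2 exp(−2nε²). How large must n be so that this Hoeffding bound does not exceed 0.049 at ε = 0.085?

Require 2·exp(−2nε²) ≤ 0.049, i.e. 2nε² ≥ ln(2/0.049) = 3.709082.
So n ≥ 3.709082 / (2·0.085²) = 256.684.
The smallest integer n is 257.

257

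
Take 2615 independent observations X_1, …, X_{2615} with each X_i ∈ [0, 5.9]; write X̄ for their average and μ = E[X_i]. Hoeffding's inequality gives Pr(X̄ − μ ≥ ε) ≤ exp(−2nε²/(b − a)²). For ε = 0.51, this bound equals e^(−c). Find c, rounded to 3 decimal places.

c = 2nε²/(b − a)² = 2·2615·0.51² / 5.9² = 39.0785.

39.079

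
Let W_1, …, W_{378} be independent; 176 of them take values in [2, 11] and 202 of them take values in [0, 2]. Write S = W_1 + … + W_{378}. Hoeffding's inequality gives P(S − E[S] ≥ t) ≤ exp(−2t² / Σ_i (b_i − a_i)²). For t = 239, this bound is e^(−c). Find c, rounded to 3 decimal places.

Σ(b_i − a_i)² = 176·9² + 202·2² = 15064.
c = 2t² / 15064 = 2·239² / 15064 = 7.5838.

7.584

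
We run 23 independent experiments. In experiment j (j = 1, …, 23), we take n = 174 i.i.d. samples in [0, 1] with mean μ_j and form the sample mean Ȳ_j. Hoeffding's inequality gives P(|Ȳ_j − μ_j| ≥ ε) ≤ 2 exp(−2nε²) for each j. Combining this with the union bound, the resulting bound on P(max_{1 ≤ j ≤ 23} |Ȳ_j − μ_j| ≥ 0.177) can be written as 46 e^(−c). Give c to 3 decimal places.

10.902

Union bound over the 23 events: P(max_{1 ≤ j ≤ 23} |Ȳ_j − μ_j| ≥ 0.177) ≤ 23·2·exp(−2nε²) = 46 exp(−2·174·0.177²).
So c = 2·174·0.177² = 10.9025.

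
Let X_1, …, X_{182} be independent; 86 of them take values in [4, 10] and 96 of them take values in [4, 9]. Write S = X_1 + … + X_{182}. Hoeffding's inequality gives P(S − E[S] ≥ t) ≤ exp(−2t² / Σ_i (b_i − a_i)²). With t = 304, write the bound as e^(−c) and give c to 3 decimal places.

33.630

Σ(b_i − a_i)² = 86·6² + 96·5² = 5496.
c = 2t² / 5496 = 2·304² / 5496 = 33.6303.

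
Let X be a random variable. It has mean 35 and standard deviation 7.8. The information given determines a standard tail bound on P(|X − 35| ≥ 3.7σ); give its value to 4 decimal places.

0.0730

Mean and variance are known, so Chebyshev's inequality applies.
Chebyshev: P(|X − μ| ≥ t) ≤ Var(X)/t².
Var(X) = σ² = 7.8² = 60.84.
t = 3.7·7.8 = 28.86.
Bound = 60.84 / 832.8996 = 0.0730.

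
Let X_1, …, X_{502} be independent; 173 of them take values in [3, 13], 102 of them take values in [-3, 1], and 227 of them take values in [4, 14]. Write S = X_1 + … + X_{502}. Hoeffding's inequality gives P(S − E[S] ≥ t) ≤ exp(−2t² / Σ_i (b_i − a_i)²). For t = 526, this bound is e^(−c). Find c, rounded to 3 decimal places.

Σ(b_i − a_i)² = 173·10² + 102·4² + 227·10² = 41632.
c = 2t² / 41632 = 2·526² / 41632 = 13.2915.

13.292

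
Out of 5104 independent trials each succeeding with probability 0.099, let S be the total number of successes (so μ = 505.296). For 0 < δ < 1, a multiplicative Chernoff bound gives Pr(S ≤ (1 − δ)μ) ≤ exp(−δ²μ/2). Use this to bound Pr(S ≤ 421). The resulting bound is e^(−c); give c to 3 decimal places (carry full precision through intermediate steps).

7.031

Write 421 = (1 − δ)μ, so δ = 1 − 421/505.296 = 0.166825…
Then the exponent is δ²μ/2 = (μ − 421)²/(2μ) = 7.031340.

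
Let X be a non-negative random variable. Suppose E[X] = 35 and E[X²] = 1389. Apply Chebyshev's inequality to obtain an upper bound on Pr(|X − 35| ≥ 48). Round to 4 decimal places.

0.0712

Var(X) = E[X²] − (E[X])² = 1389 − 1225 = 164.
Chebyshev's inequality: Pr(|X − μ| ≥ t) ≤ Var(X)/t² = 164/2304 = 0.0712.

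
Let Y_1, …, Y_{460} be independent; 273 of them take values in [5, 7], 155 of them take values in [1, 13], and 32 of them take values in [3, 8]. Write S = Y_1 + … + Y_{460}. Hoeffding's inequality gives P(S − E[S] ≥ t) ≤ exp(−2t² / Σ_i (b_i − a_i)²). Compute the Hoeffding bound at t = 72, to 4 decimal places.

Σ(b_i − a_i)² = 273·2² + 155·12² + 32·5² = 24212.
Exponent = 2·72² / 24212 = 0.42822.
Bound = exp(−0.42822) = 0.65167.

0.6517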